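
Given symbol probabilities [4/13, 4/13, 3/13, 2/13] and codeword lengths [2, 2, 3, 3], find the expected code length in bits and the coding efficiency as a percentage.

Average length L = Σ p_i × l_i = 2.3846 bits
Entropy H = 1.9501 bits
Efficiency η = H/L × 100% = 81.78%


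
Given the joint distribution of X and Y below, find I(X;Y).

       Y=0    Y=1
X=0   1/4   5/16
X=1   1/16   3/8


H(X) = 0.9887, H(Y) = 0.8960, H(X,Y) = 1.8050
I(X;Y) = H(X) + H(Y) - H(X,Y) = 0.0797 bits


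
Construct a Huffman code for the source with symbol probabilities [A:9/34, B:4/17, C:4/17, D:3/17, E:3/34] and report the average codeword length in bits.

Huffman tree construction:
Combine smallest probabilities repeatedly
Resulting codes:
  A: 10 (length 2)
  B: 00 (length 2)
  C: 01 (length 2)
  D: 111 (length 3)
  E: 110 (length 3)
Average length = Σ p(s) × length(s) = 2.2647 bits


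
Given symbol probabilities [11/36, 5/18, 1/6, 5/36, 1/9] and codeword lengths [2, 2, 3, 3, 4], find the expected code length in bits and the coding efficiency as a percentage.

Average length L = Σ p_i × l_i = 2.5278 bits
Entropy H = 2.2146 bits
Efficiency η = H/L × 100% = 87.61%


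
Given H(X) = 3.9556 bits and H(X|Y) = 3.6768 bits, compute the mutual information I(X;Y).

I(X;Y) = H(X) - H(X|Y)
I(X;Y) = 3.9556 - 3.6768 = 0.2788 bits


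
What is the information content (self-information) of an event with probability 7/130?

Information content I(x) = -log₂(p(x))
I = -log₂(7/130) = -log₂(0.0538)
I = 4.2150 bits


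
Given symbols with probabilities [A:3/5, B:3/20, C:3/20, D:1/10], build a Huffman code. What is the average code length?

Huffman tree construction:
Combine smallest probabilities repeatedly
Resulting codes:
  A: 1 (length 1)
  B: 011 (length 3)
  C: 00 (length 2)
  D: 010 (length 3)
Average length = Σ p(s) × length(s) = 1.6500 bits


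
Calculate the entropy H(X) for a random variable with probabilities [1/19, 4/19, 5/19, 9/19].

H(X) = -Σ p(x) log₂ p(x)
  -1/19 × log₂(1/19) = 0.2236
  -4/19 × log₂(4/19) = 0.4732
  -5/19 × log₂(5/19) = 0.5068
  -9/19 × log₂(9/19) = 0.5106
H(X) = 1.7143 bits


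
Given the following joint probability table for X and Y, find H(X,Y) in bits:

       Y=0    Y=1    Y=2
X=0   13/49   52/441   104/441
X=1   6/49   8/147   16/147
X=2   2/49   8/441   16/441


H(X,Y) = -Σ p(x,y) log₂ p(x,y)
  p(0,0)=13/49: -0.2653 × log₂(0.2653) = 0.5079
  p(0,1)=52/441: -0.1179 × log₂(0.1179) = 0.3637
  p(0,2)=104/441: -0.2358 × log₂(0.2358) = 0.4915
  p(1,0)=6/49: -0.1224 × log₂(0.1224) = 0.3710
  p(1,1)=8/147: -0.0544 × log₂(0.0544) = 0.2286
  p(1,2)=16/147: -0.1088 × log₂(0.1088) = 0.3483
  p(2,0)=2/49: -0.0408 × log₂(0.0408) = 0.1884
  p(2,1)=8/441: -0.0181 × log₂(0.0181) = 0.1049
  p(2,2)=16/441: -0.0363 × log₂(0.0363) = 0.1736
H(X,Y) = 2.7777 bits


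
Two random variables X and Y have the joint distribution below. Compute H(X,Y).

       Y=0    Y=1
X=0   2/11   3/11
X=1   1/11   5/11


H(X,Y) = -Σ p(x,y) log₂ p(x,y)
  p(0,0)=2/11: -0.1818 × log₂(0.1818) = 0.4472
  p(0,1)=3/11: -0.2727 × log₂(0.2727) = 0.5112
  p(1,0)=1/11: -0.0909 × log₂(0.0909) = 0.3145
  p(1,1)=5/11: -0.4545 × log₂(0.4545) = 0.5170
H(X,Y) = 1.7899 bits


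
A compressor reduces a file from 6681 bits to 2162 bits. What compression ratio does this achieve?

Compression ratio = Original / Compressed
= 6681 / 2162 = 3.09:1


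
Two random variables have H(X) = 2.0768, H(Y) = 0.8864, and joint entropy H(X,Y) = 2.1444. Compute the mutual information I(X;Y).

I(X;Y) = H(X) + H(Y) - H(X,Y)
I(X;Y) = 2.0768 + 0.8864 - 2.1444 = 0.8188 bits


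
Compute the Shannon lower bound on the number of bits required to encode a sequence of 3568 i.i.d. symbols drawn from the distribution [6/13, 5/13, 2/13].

Entropy H = 1.4605 bits/symbol
Minimum bits = H × n = 1.4605 × 3568
= 5211.01 bits


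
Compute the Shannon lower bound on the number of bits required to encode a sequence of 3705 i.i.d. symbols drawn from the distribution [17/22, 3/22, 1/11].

Entropy H = 0.9939 bits/symbol
Minimum bits = H × n = 0.9939 × 3705
= 3682.39 bits


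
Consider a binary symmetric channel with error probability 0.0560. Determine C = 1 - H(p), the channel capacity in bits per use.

For BSC with error probability p:
C = 1 - H(p) where H(p) is binary entropy
H(0.0560) = -0.0560 × log₂(0.0560) - 0.9440 × log₂(0.9440)
H(p) = 0.3114
C = 1 - 0.3114 = 0.6886 bits/use


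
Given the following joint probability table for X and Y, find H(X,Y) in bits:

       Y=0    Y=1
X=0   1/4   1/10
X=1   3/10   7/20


H(X,Y) = -Σ p(x,y) log₂ p(x,y)
  p(0,0)=1/4: -0.2500 × log₂(0.2500) = 0.5000
  p(0,1)=1/10: -0.1000 × log₂(0.1000) = 0.3322
  p(1,0)=3/10: -0.3000 × log₂(0.3000) = 0.5211
  p(1,1)=7/20: -0.3500 × log₂(0.3500) = 0.5301
H(X,Y) = 1.8834 bits


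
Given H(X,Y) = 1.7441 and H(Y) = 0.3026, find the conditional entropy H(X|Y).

Chain rule: H(X,Y) = H(X|Y) + H(Y)
H(X|Y) = H(X,Y) - H(Y) = 1.7441 - 0.3026 = 1.4415 bits


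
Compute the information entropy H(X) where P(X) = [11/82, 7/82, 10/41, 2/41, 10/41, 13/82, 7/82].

H(X) = -Σ p(x) log₂ p(x)
  -11/82 × log₂(11/82) = 0.3888
  -7/82 × log₂(7/82) = 0.3031
  -10/41 × log₂(10/41) = 0.4965
  -2/41 × log₂(2/41) = 0.2126
  -10/41 × log₂(10/41) = 0.4965
  -13/82 × log₂(13/82) = 0.4212
  -7/82 × log₂(7/82) = 0.3031
H(X) = 2.6217 bits


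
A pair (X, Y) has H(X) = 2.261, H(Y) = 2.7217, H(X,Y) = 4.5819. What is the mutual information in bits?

I(X;Y) = H(X) + H(Y) - H(X,Y)
I(X;Y) = 2.261 + 2.7217 - 4.5819 = 0.4008 bits


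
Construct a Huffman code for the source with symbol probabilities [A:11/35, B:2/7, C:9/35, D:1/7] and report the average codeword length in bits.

Huffman tree construction:
Combine smallest probabilities repeatedly
Resulting codes:
  A: 11 (length 2)
  B: 10 (length 2)
  C: 01 (length 2)
  D: 00 (length 2)
Average length = Σ p(s) × length(s) = 2.0000 bits


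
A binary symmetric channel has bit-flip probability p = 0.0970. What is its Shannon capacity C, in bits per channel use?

For BSC with error probability p:
C = 1 - H(p) where H(p) is binary entropy
H(0.0970) = -0.0970 × log₂(0.0970) - 0.9030 × log₂(0.9030)
H(p) = 0.4594
C = 1 - 0.4594 = 0.5406 bits/use


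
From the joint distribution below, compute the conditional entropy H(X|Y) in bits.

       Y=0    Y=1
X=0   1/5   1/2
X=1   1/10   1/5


H(X|Y) = Σ_y p(y) H(X|Y=y)
  p(Y=0) = 3/10, H(X|Y=0) = 0.9183
  p(Y=1) = 7/10, H(X|Y=1) = 0.8631
H(X|Y) = 0.3000×0.9183 + 0.7000×0.8631 = 0.8797 bits


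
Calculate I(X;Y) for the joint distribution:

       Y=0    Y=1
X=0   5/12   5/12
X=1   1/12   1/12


H(X) = 0.6500, H(Y) = 1.0000, H(X,Y) = 1.6500
I(X;Y) = H(X) + H(Y) - H(X,Y) = 0.0000 bits


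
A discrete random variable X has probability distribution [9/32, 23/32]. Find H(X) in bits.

H(X) = -Σ p(x) log₂ p(x)
  -9/32 × log₂(9/32) = 0.5147
  -23/32 × log₂(23/32) = 0.3424
H(X) = 0.8571 bits


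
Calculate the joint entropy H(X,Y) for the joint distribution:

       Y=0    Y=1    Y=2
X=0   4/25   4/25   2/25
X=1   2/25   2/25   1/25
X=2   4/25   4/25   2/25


H(X,Y) = -Σ p(x,y) log₂ p(x,y)
  p(0,0)=4/25: -0.1600 × log₂(0.1600) = 0.4230
  p(0,1)=4/25: -0.1600 × log₂(0.1600) = 0.4230
  p(0,2)=2/25: -0.0800 × log₂(0.0800) = 0.2915
  p(1,0)=2/25: -0.0800 × log₂(0.0800) = 0.2915
  p(1,1)=2/25: -0.0800 × log₂(0.0800) = 0.2915
  p(1,2)=1/25: -0.0400 × log₂(0.0400) = 0.1858
  p(2,0)=4/25: -0.1600 × log₂(0.1600) = 0.4230
  p(2,1)=4/25: -0.1600 × log₂(0.1600) = 0.4230
  p(2,2)=2/25: -0.0800 × log₂(0.0800) = 0.2915
H(X,Y) = 3.0439 bits


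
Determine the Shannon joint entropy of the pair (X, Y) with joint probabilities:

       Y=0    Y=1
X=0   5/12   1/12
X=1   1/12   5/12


H(X,Y) = -Σ p(x,y) log₂ p(x,y)
  p(0,0)=5/12: -0.4167 × log₂(0.4167) = 0.5263
  p(0,1)=1/12: -0.0833 × log₂(0.0833) = 0.2987
  p(1,0)=1/12: -0.0833 × log₂(0.0833) = 0.2987
  p(1,1)=5/12: -0.4167 × log₂(0.4167) = 0.5263
H(X,Y) = 1.6500 bits


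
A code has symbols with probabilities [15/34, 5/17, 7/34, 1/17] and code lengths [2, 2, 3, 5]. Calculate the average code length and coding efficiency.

Average length L = Σ p_i × l_i = 2.3824 bits
Entropy H = 1.7500 bits
Efficiency η = H/L × 100% = 73.46%


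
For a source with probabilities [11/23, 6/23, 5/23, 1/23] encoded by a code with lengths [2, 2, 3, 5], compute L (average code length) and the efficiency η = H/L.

Average length L = Σ p_i × l_i = 2.3478 bits
Entropy H = 1.6899 bits
Efficiency η = H/L × 100% = 71.98%


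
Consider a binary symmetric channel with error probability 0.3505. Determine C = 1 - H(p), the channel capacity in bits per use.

For BSC with error probability p:
C = 1 - H(p) where H(p) is binary entropy
H(0.3505) = -0.3505 × log₂(0.3505) - 0.6495 × log₂(0.6495)
H(p) = 0.9345
C = 1 - 0.9345 = 0.0655 bits/use


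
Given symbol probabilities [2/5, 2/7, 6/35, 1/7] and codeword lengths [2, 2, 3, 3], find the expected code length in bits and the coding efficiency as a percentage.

Average length L = Σ p_i × l_i = 2.3143 bits
Entropy H = 1.8824 bits
Efficiency η = H/L × 100% = 81.34%


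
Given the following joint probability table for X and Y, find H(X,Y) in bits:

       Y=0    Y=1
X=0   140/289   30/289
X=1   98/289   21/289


H(X,Y) = -Σ p(x,y) log₂ p(x,y)
  p(0,0)=140/289: -0.4844 × log₂(0.4844) = 0.5065
  p(0,1)=30/289: -0.1038 × log₂(0.1038) = 0.3392
  p(1,0)=98/289: -0.3391 × log₂(0.3391) = 0.5291
  p(1,1)=21/289: -0.0727 × log₂(0.0727) = 0.2749
H(X,Y) = 1.6497 bits


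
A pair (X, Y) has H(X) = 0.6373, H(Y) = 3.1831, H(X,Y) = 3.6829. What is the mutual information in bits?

I(X;Y) = H(X) + H(Y) - H(X,Y)
I(X;Y) = 0.6373 + 3.1831 - 3.6829 = 0.1375 bits


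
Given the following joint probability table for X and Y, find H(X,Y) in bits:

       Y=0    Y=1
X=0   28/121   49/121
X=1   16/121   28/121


H(X,Y) = -Σ p(x,y) log₂ p(x,y)
  p(0,0)=28/121: -0.2314 × log₂(0.2314) = 0.4886
  p(0,1)=49/121: -0.4050 × log₂(0.4050) = 0.5281
  p(1,0)=16/121: -0.1322 × log₂(0.1322) = 0.3860
  p(1,1)=28/121: -0.2314 × log₂(0.2314) = 0.4886
H(X,Y) = 1.8913 bits


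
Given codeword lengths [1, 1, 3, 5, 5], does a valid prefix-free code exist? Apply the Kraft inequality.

Kraft inequality: Σ 2^(-l_i) ≤ 1 for prefix-free code
Calculating: 2^(-1) + 2^(-1) + 2^(-3) + 2^(-5) + 2^(-5)
= 0.5 + 0.5 + 0.125 + 0.03125 + 0.03125
= 1.1875
Since 1.1875 > 1, prefix-free code does not exist


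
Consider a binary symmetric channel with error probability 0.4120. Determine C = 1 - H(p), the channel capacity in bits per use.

For BSC with error probability p:
C = 1 - H(p) where H(p) is binary entropy
H(0.4120) = -0.4120 × log₂(0.4120) - 0.5880 × log₂(0.5880)
H(p) = 0.9775
C = 1 - 0.9775 = 0.0225 bits/use


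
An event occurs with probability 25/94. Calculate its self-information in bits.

Information content I(x) = -log₂(p(x))
I = -log₂(25/94) = -log₂(0.2660)
I = 1.9107 bits


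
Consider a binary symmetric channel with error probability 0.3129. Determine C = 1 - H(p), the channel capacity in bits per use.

For BSC with error probability p:
C = 1 - H(p) where H(p) is binary entropy
H(0.3129) = -0.3129 × log₂(0.3129) - 0.6871 × log₂(0.6871)
H(p) = 0.8965
C = 1 - 0.8965 = 0.1035 bits/use


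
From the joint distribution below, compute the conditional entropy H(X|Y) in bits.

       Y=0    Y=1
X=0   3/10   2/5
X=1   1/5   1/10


H(X|Y) = Σ_y p(y) H(X|Y=y)
  p(Y=0) = 1/2, H(X|Y=0) = 0.9710
  p(Y=1) = 1/2, H(X|Y=1) = 0.7219
H(X|Y) = 0.5000×0.9710 + 0.5000×0.7219 = 0.8464 bits


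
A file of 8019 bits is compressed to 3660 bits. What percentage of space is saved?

Space savings = (1 - Compressed/Original) × 100%
= (1 - 3660/8019) × 100%
= 54.36%


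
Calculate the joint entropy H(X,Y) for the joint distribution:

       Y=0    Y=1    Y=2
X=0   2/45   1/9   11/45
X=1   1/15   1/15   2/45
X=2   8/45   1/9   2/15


H(X,Y) = -Σ p(x,y) log₂ p(x,y)
  p(0,0)=2/45: -0.0444 × log₂(0.0444) = 0.1996
  p(0,1)=1/9: -0.1111 × log₂(0.1111) = 0.3522
  p(0,2)=11/45: -0.2444 × log₂(0.2444) = 0.4968
  p(1,0)=1/15: -0.0667 × log₂(0.0667) = 0.2605
  p(1,1)=1/15: -0.0667 × log₂(0.0667) = 0.2605
  p(1,2)=2/45: -0.0444 × log₂(0.0444) = 0.1996
  p(2,0)=8/45: -0.1778 × log₂(0.1778) = 0.4430
  p(2,1)=1/9: -0.1111 × log₂(0.1111) = 0.3522
  p(2,2)=2/15: -0.1333 × log₂(0.1333) = 0.3876
H(X,Y) = 2.9520 bits


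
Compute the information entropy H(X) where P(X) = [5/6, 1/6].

H(X) = -Σ p(x) log₂ p(x)
  -5/6 × log₂(5/6) = 0.2192
  -1/6 × log₂(1/6) = 0.4308
H(X) = 0.6500 bits


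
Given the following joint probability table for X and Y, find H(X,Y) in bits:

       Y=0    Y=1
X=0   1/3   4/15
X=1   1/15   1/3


H(X,Y) = -Σ p(x,y) log₂ p(x,y)
  p(0,0)=1/3: -0.3333 × log₂(0.3333) = 0.5283
  p(0,1)=4/15: -0.2667 × log₂(0.2667) = 0.5085
  p(1,0)=1/15: -0.0667 × log₂(0.0667) = 0.2605
  p(1,1)=1/3: -0.3333 × log₂(0.3333) = 0.5283
H(X,Y) = 1.8256 bits


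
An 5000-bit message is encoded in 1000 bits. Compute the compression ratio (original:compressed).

Compression ratio = Original / Compressed
= 5000 / 1000 = 5.00:1


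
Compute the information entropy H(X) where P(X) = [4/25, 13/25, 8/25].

H(X) = -Σ p(x) log₂ p(x)
  -4/25 × log₂(4/25) = 0.4230
  -13/25 × log₂(13/25) = 0.4906
  -8/25 × log₂(8/25) = 0.5260
H(X) = 1.4396 bits


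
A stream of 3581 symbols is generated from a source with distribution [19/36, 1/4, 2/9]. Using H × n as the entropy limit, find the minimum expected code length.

Entropy H = 1.4688 bits/symbol
Minimum bits = H × n = 1.4688 × 3581
= 5259.83 bits


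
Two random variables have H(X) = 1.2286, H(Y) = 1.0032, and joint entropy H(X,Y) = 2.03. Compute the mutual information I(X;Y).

I(X;Y) = H(X) + H(Y) - H(X,Y)
I(X;Y) = 1.2286 + 1.0032 - 2.03 = 0.2018 bits


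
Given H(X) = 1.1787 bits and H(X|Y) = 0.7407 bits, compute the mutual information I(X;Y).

I(X;Y) = H(X) - H(X|Y)
I(X;Y) = 1.1787 - 0.7407 = 0.438 bits


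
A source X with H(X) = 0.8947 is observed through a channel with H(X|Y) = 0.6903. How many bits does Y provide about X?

I(X;Y) = H(X) - H(X|Y)
I(X;Y) = 0.8947 - 0.6903 = 0.2044 bits


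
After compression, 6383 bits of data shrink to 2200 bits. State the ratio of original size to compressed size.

Compression ratio = Original / Compressed
= 6383 / 2200 = 2.90:1


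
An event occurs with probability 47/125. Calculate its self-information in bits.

Information content I(x) = -log₂(p(x))
I = -log₂(47/125) = -log₂(0.3760)
I = 1.4112 bits


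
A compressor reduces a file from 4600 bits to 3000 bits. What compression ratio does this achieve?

Compression ratio = Original / Compressed
= 4600 / 3000 = 1.53:1


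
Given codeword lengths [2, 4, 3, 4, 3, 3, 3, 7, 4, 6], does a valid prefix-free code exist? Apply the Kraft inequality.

Kraft inequality: Σ 2^(-l_i) ≤ 1 for prefix-free code
Calculating: 2^(-2) + 2^(-4) + 2^(-3) + 2^(-4) + 2^(-3) + 2^(-3) + 2^(-3) + 2^(-7) + 2^(-4) + 2^(-6)
= 0.25 + 0.0625 + 0.125 + 0.0625 + 0.125 + 0.125 + 0.125 + 0.0078125 + 0.0625 + 0.015625
= 0.9609
Since 0.9609 ≤ 1, prefix-free code exists


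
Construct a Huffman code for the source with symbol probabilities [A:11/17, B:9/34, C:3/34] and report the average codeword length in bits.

Huffman tree construction:
Combine smallest probabilities repeatedly
Resulting codes:
  A: 1 (length 1)
  B: 01 (length 2)
  C: 00 (length 2)
Average length = Σ p(s) × length(s) = 1.3529 bits


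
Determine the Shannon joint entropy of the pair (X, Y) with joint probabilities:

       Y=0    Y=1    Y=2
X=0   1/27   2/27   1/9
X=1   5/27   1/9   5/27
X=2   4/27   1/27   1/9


H(X,Y) = -Σ p(x,y) log₂ p(x,y)
  p(0,0)=1/27: -0.0370 × log₂(0.0370) = 0.1761
  p(0,1)=2/27: -0.0741 × log₂(0.0741) = 0.2781
  p(0,2)=1/9: -0.1111 × log₂(0.1111) = 0.3522
  p(1,0)=5/27: -0.1852 × log₂(0.1852) = 0.4505
  p(1,1)=1/9: -0.1111 × log₂(0.1111) = 0.3522
  p(1,2)=5/27: -0.1852 × log₂(0.1852) = 0.4505
  p(2,0)=4/27: -0.1481 × log₂(0.1481) = 0.4081
  p(2,1)=1/27: -0.0370 × log₂(0.0370) = 0.1761
  p(2,2)=1/9: -0.1111 × log₂(0.1111) = 0.3522
H(X,Y) = 2.9962 bits


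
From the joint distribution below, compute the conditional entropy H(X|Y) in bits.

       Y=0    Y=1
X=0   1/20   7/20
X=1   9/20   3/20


H(X|Y) = Σ_y p(y) H(X|Y=y)
  p(Y=0) = 1/2, H(X|Y=0) = 0.4690
  p(Y=1) = 1/2, H(X|Y=1) = 0.8813
H(X|Y) = 0.5000×0.4690 + 0.5000×0.8813 = 0.6751 bits


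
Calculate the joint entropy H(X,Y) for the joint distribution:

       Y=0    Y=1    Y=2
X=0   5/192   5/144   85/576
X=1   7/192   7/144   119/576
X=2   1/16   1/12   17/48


H(X,Y) = -Σ p(x,y) log₂ p(x,y)
  p(0,0)=5/192: -0.0260 × log₂(0.0260) = 0.1371
  p(0,1)=5/144: -0.0347 × log₂(0.0347) = 0.1683
  p(0,2)=85/576: -0.1476 × log₂(0.1476) = 0.4074
  p(1,0)=7/192: -0.0365 × log₂(0.0365) = 0.1742
  p(1,1)=7/144: -0.0486 × log₂(0.0486) = 0.2121
  p(1,2)=119/576: -0.2066 × log₂(0.2066) = 0.4700
  p(2,0)=1/16: -0.0625 × log₂(0.0625) = 0.2500
  p(2,1)=1/12: -0.0833 × log₂(0.0833) = 0.2987
  p(2,2)=17/48: -0.3542 × log₂(0.3542) = 0.5304
H(X,Y) = 2.6482 bits


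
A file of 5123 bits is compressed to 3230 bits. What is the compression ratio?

Compression ratio = Original / Compressed
= 5123 / 3230 = 1.59:1


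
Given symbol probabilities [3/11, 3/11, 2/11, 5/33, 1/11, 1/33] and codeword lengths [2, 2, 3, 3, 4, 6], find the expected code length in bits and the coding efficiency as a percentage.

Average length L = Σ p_i × l_i = 2.6364 bits
Entropy H = 2.3495 bits
Efficiency η = H/L × 100% = 89.12%


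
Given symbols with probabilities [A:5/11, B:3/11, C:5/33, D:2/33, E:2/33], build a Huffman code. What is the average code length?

Huffman tree construction:
Combine smallest probabilities repeatedly
Resulting codes:
  A: 0 (length 1)
  B: 10 (length 2)
  C: 111 (length 3)
  D: 1100 (length 4)
  E: 1101 (length 4)
Average length = Σ p(s) × length(s) = 1.9394 bits


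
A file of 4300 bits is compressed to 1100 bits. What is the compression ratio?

Compression ratio = Original / Compressed
= 4300 / 1100 = 3.91:1


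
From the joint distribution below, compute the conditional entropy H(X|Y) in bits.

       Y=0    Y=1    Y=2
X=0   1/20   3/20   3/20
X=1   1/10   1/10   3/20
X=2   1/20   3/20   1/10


H(X|Y) = Σ_y p(y) H(X|Y=y)
  p(Y=0) = 1/5, H(X|Y=0) = 1.5000
  p(Y=1) = 2/5, H(X|Y=1) = 1.5613
  p(Y=2) = 2/5, H(X|Y=2) = 1.5613
H(X|Y) = 0.2000×1.5000 + 0.4000×1.5613 + 0.4000×1.5613 = 1.5490 bits


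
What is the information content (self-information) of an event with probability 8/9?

Information content I(x) = -log₂(p(x))
I = -log₂(8/9) = -log₂(0.8889)
I = 0.1699 bits


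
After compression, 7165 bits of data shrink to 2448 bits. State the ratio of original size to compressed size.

Compression ratio = Original / Compressed
= 7165 / 2448 = 2.93:1


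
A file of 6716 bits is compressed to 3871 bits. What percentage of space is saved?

Space savings = (1 - Compressed/Original) × 100%
= (1 - 3871/6716) × 100%
= 42.36%


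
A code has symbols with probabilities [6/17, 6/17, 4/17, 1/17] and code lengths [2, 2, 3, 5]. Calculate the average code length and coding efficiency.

Average length L = Σ p_i × l_i = 2.4118 bits
Entropy H = 1.7922 bits
Efficiency η = H/L × 100% = 74.31%


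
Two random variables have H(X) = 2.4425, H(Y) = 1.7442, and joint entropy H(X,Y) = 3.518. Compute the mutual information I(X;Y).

I(X;Y) = H(X) + H(Y) - H(X,Y)
I(X;Y) = 2.4425 + 1.7442 - 3.518 = 0.6687 bits


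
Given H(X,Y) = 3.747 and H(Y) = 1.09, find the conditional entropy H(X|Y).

Chain rule: H(X,Y) = H(X|Y) + H(Y)
H(X|Y) = H(X,Y) - H(Y) = 3.747 - 1.09 = 2.657 bits


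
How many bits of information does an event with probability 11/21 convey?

Information content I(x) = -log₂(p(x))
I = -log₂(11/21) = -log₂(0.5238)
I = 0.9329 bits


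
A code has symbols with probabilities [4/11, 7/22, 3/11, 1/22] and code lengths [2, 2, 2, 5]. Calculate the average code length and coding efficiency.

Average length L = Σ p_i × l_i = 2.1364 bits
Entropy H = 1.7703 bits
Efficiency η = H/L × 100% = 82.86%


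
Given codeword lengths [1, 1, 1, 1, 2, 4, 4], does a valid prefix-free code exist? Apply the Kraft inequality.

Kraft inequality: Σ 2^(-l_i) ≤ 1 for prefix-free code
Calculating: 2^(-1) + 2^(-1) + 2^(-1) + 2^(-1) + 2^(-2) + 2^(-4) + 2^(-4)
= 0.5 + 0.5 + 0.5 + 0.5 + 0.25 + 0.0625 + 0.0625
= 2.3750
Since 2.3750 > 1, prefix-free code does not exist


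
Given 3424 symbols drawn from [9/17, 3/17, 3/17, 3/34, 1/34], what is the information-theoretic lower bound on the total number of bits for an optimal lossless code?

Entropy H = 1.8277 bits/symbol
Minimum bits = H × n = 1.8277 × 3424
= 6257.93 bits


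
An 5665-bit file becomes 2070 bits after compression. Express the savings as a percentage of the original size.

Space savings = (1 - Compressed/Original) × 100%
= (1 - 2070/5665) × 100%
= 63.46%


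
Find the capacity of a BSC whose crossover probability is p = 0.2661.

For BSC with error probability p:
C = 1 - H(p) where H(p) is binary entropy
H(0.2661) = -0.2661 × log₂(0.2661) - 0.7339 × log₂(0.7339)
H(p) = 0.8358
C = 1 - 0.8358 = 0.1642 bits/use


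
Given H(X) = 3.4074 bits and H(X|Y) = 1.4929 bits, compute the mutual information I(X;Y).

I(X;Y) = H(X) - H(X|Y)
I(X;Y) = 3.4074 - 1.4929 = 1.9145 bits


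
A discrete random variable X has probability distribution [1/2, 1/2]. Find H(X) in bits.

H(X) = -Σ p(x) log₂ p(x)
  -1/2 × log₂(1/2) = 0.5000
  -1/2 × log₂(1/2) = 0.5000
H(X) = 1.0000 bits


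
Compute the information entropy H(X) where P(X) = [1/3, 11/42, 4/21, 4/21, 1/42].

H(X) = -Σ p(x) log₂ p(x)
  -1/3 × log₂(1/3) = 0.5283
  -11/42 × log₂(11/42) = 0.5062
  -4/21 × log₂(4/21) = 0.4557
  -4/21 × log₂(4/21) = 0.4557
  -1/42 × log₂(1/42) = 0.1284
H(X) = 2.0743 bits


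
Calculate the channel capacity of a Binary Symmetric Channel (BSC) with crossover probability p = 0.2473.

For BSC with error probability p:
C = 1 - H(p) where H(p) is binary entropy
H(0.2473) = -0.2473 × log₂(0.2473) - 0.7527 × log₂(0.7527)
H(p) = 0.8070
C = 1 - 0.8070 = 0.1930 bits/use


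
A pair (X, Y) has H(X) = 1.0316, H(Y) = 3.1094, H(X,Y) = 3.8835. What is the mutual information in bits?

I(X;Y) = H(X) + H(Y) - H(X,Y)
I(X;Y) = 1.0316 + 3.1094 - 3.8835 = 0.2575 bits


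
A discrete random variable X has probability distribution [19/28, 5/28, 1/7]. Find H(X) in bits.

H(X) = -Σ p(x) log₂ p(x)
  -19/28 × log₂(19/28) = 0.3796
  -5/28 × log₂(5/28) = 0.4438
  -1/7 × log₂(1/7) = 0.4011
H(X) = 1.2245 bits


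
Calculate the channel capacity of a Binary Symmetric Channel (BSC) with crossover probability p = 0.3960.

For BSC with error probability p:
C = 1 - H(p) where H(p) is binary entropy
H(0.3960) = -0.3960 × log₂(0.3960) - 0.6040 × log₂(0.6040)
H(p) = 0.9686
C = 1 - 0.9686 = 0.0314 bits/use


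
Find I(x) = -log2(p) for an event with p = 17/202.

Information content I(x) = -log₂(p(x))
I = -log₂(17/202) = -log₂(0.0842)
I = 3.5707 bits


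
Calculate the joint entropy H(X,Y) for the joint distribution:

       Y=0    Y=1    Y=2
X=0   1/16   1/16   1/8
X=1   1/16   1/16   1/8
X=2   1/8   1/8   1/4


H(X,Y) = -Σ p(x,y) log₂ p(x,y)
  p(0,0)=1/16: -0.0625 × log₂(0.0625) = 0.2500
  p(0,1)=1/16: -0.0625 × log₂(0.0625) = 0.2500
  p(0,2)=1/8: -0.1250 × log₂(0.1250) = 0.3750
  p(1,0)=1/16: -0.0625 × log₂(0.0625) = 0.2500
  p(1,1)=1/16: -0.0625 × log₂(0.0625) = 0.2500
  p(1,2)=1/8: -0.1250 × log₂(0.1250) = 0.3750
  p(2,0)=1/8: -0.1250 × log₂(0.1250) = 0.3750
  p(2,1)=1/8: -0.1250 × log₂(0.1250) = 0.3750
  p(2,2)=1/4: -0.2500 × log₂(0.2500) = 0.5000
H(X,Y) = 3.0000 bits


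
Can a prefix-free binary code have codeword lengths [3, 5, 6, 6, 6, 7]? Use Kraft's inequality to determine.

Kraft inequality: Σ 2^(-l_i) ≤ 1 for prefix-free code
Calculating: 2^(-3) + 2^(-5) + 2^(-6) + 2^(-6) + 2^(-6) + 2^(-7)
= 0.125 + 0.03125 + 0.015625 + 0.015625 + 0.015625 + 0.0078125
= 0.2109
Since 0.2109 ≤ 1, prefix-free code exists


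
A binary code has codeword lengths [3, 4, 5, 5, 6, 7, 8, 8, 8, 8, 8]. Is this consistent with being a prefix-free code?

Kraft inequality: Σ 2^(-l_i) ≤ 1 for prefix-free code
Calculating: 2^(-3) + 2^(-4) + 2^(-5) + 2^(-5) + 2^(-6) + 2^(-7) + 2^(-8) + 2^(-8) + 2^(-8) + 2^(-8) + 2^(-8)
= 0.125 + 0.0625 + 0.03125 + 0.03125 + 0.015625 + 0.0078125 + 0.00390625 + 0.00390625 + 0.00390625 + 0.00390625 + 0.00390625
= 0.2930
Since 0.2930 ≤ 1, prefix-free code exists


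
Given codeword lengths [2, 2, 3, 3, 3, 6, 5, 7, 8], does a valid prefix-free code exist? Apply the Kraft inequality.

Kraft inequality: Σ 2^(-l_i) ≤ 1 for prefix-free code
Calculating: 2^(-2) + 2^(-2) + 2^(-3) + 2^(-3) + 2^(-3) + 2^(-6) + 2^(-5) + 2^(-7) + 2^(-8)
= 0.25 + 0.25 + 0.125 + 0.125 + 0.125 + 0.015625 + 0.03125 + 0.0078125 + 0.00390625
= 0.9336
Since 0.9336 ≤ 1, prefix-free code exists


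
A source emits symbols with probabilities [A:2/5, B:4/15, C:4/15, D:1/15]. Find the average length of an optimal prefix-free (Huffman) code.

Huffman tree construction:
Combine smallest probabilities repeatedly
Resulting codes:
  A: 0 (length 1)
  B: 111 (length 3)
  C: 10 (length 2)
  D: 110 (length 3)
Average length = Σ p(s) × length(s) = 1.9333 bits


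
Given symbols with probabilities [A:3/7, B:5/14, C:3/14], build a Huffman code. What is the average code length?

Huffman tree construction:
Combine smallest probabilities repeatedly
Resulting codes:
  A: 0 (length 1)
  B: 11 (length 2)
  C: 10 (length 2)
Average length = Σ p(s) × length(s) = 1.5714 bits


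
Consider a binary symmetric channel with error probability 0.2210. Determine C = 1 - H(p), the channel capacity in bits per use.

For BSC with error probability p:
C = 1 - H(p) where H(p) is binary entropy
H(0.2210) = -0.2210 × log₂(0.2210) - 0.7790 × log₂(0.7790)
H(p) = 0.7620
C = 1 - 0.7620 = 0.2380 bits/use


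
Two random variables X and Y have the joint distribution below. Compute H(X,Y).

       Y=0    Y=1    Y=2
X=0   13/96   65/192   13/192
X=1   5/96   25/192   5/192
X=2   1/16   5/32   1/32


H(X,Y) = -Σ p(x,y) log₂ p(x,y)
  p(0,0)=13/96: -0.1354 × log₂(0.1354) = 0.3906
  p(0,1)=65/192: -0.3385 × log₂(0.3385) = 0.5290
  p(0,2)=13/192: -0.0677 × log₂(0.0677) = 0.2630
  p(1,0)=5/96: -0.0521 × log₂(0.0521) = 0.2220
  p(1,1)=25/192: -0.1302 × log₂(0.1302) = 0.3830
  p(1,2)=5/192: -0.0260 × log₂(0.0260) = 0.1371
  p(2,0)=1/16: -0.0625 × log₂(0.0625) = 0.2500
  p(2,1)=5/32: -0.1562 × log₂(0.1562) = 0.4184
  p(2,2)=1/32: -0.0312 × log₂(0.0312) = 0.1562
H(X,Y) = 2.7494 bits


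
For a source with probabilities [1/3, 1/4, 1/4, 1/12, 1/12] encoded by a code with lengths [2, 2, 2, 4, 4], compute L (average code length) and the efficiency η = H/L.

Average length L = Σ p_i × l_i = 2.3333 bits
Entropy H = 2.1258 bits
Efficiency η = H/L × 100% = 91.11%


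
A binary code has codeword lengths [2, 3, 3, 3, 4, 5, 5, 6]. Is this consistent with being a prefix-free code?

Kraft inequality: Σ 2^(-l_i) ≤ 1 for prefix-free code
Calculating: 2^(-2) + 2^(-3) + 2^(-3) + 2^(-3) + 2^(-4) + 2^(-5) + 2^(-5) + 2^(-6)
= 0.25 + 0.125 + 0.125 + 0.125 + 0.0625 + 0.03125 + 0.03125 + 0.015625
= 0.7656
Since 0.7656 ≤ 1, prefix-free code exists


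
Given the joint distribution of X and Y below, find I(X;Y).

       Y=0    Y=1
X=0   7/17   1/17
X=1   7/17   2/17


H(X) = 0.9975, H(Y) = 0.6723, H(X,Y) = 1.6579
I(X;Y) = H(X) + H(Y) - H(X,Y) = 0.0119 bits


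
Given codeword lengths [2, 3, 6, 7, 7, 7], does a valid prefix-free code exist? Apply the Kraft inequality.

Kraft inequality: Σ 2^(-l_i) ≤ 1 for prefix-free code
Calculating: 2^(-2) + 2^(-3) + 2^(-6) + 2^(-7) + 2^(-7) + 2^(-7)
= 0.25 + 0.125 + 0.015625 + 0.0078125 + 0.0078125 + 0.0078125
= 0.4141
Since 0.4141 ≤ 1, prefix-free code exists


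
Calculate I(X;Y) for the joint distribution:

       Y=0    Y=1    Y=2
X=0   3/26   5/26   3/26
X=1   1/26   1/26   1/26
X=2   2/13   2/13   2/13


H(X) = 1.3994, H(Y) = 1.5766, H(X,Y) = 2.9651
I(X;Y) = H(X) + H(Y) - H(X,Y) = 0.0109 bits


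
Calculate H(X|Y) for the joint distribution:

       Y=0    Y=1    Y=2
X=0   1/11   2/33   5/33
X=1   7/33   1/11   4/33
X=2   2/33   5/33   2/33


H(X|Y) = Σ_y p(y) H(X|Y=y)
  p(Y=0) = 4/11, H(X|Y=0) = 1.3844
  p(Y=1) = 10/33, H(X|Y=1) = 1.4855
  p(Y=2) = 1/3, H(X|Y=2) = 1.4949
H(X|Y) = 0.3636×1.3844 + 0.3030×1.4855 + 0.3333×1.4949 = 1.4519 bits


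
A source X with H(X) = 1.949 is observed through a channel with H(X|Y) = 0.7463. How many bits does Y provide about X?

I(X;Y) = H(X) - H(X|Y)
I(X;Y) = 1.949 - 0.7463 = 1.2027 bits


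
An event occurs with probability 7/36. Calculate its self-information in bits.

Information content I(x) = -log₂(p(x))
I = -log₂(7/36) = -log₂(0.1944)
I = 2.3626 bits


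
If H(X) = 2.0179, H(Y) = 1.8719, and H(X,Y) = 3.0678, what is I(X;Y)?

I(X;Y) = H(X) + H(Y) - H(X,Y)
I(X;Y) = 2.0179 + 1.8719 - 3.0678 = 0.822 bits


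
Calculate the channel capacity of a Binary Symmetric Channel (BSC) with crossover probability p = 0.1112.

For BSC with error probability p:
C = 1 - H(p) where H(p) is binary entropy
H(0.1112) = -0.1112 × log₂(0.1112) - 0.8888 × log₂(0.8888)
H(p) = 0.5035
C = 1 - 0.5035 = 0.4965 bits/use


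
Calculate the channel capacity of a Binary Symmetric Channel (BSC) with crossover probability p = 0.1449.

For BSC with error probability p:
C = 1 - H(p) where H(p) is binary entropy
H(0.1449) = -0.1449 × log₂(0.1449) - 0.8551 × log₂(0.8551)
H(p) = 0.5969
C = 1 - 0.5969 = 0.4031 bits/use


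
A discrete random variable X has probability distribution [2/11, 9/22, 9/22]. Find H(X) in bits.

H(X) = -Σ p(x) log₂ p(x)
  -2/11 × log₂(2/11) = 0.4472
  -9/22 × log₂(9/22) = 0.5275
  -9/22 × log₂(9/22) = 0.5275
H(X) = 1.5022 bits


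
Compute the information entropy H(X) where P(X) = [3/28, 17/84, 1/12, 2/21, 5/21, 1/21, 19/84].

H(X) = -Σ p(x) log₂ p(x)
  -3/28 × log₂(3/28) = 0.3453
  -17/84 × log₂(17/84) = 0.4665
  -1/12 × log₂(1/12) = 0.2987
  -2/21 × log₂(2/21) = 0.3231
  -5/21 × log₂(5/21) = 0.4929
  -1/21 × log₂(1/21) = 0.2092
  -19/84 × log₂(19/84) = 0.4850
H(X) = 2.6207 bits


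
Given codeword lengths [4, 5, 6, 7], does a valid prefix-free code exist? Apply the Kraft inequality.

Kraft inequality: Σ 2^(-l_i) ≤ 1 for prefix-free code
Calculating: 2^(-4) + 2^(-5) + 2^(-6) + 2^(-7)
= 0.0625 + 0.03125 + 0.015625 + 0.0078125
= 0.1172
Since 0.1172 ≤ 1, prefix-free code exists


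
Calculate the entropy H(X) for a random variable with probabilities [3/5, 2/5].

H(X) = -Σ p(x) log₂ p(x)
  -3/5 × log₂(3/5) = 0.4422
  -2/5 × log₂(2/5) = 0.5288
H(X) = 0.9710 bits


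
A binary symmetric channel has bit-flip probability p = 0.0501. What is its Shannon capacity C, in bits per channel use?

For BSC with error probability p:
C = 1 - H(p) where H(p) is binary entropy
H(0.0501) = -0.0501 × log₂(0.0501) - 0.9499 × log₂(0.9499)
H(p) = 0.2868
C = 1 - 0.2868 = 0.7132 bits/use


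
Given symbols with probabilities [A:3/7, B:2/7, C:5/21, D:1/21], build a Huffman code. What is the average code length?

Huffman tree construction:
Combine smallest probabilities repeatedly
Resulting codes:
  A: 0 (length 1)
  B: 10 (length 2)
  C: 111 (length 3)
  D: 110 (length 3)
Average length = Σ p(s) × length(s) = 1.8571 bits


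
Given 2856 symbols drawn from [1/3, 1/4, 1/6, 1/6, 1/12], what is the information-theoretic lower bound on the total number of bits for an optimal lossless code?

Entropy H = 2.1887 bits/symbol
Minimum bits = H × n = 2.1887 × 2856
= 6250.99 bits


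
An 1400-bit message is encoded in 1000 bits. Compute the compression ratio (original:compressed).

Compression ratio = Original / Compressed
= 1400 / 1000 = 1.40:1


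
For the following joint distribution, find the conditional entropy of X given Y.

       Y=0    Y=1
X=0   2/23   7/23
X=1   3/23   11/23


H(X|Y) = Σ_y p(y) H(X|Y=y)
  p(Y=0) = 5/23, H(X|Y=0) = 0.9710
  p(Y=1) = 18/23, H(X|Y=1) = 0.9641
H(X|Y) = 0.2174×0.9710 + 0.7826×0.9641 = 0.9656 bits


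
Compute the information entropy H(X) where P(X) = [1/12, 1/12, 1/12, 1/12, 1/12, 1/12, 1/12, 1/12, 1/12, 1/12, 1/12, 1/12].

H(X) = -Σ p(x) log₂ p(x)
  -1/12 × log₂(1/12) = 0.2987
  -1/12 × log₂(1/12) = 0.2987
  -1/12 × log₂(1/12) = 0.2987
  -1/12 × log₂(1/12) = 0.2987
  -1/12 × log₂(1/12) = 0.2987
  -1/12 × log₂(1/12) = 0.2987
  -1/12 × log₂(1/12) = 0.2987
  -1/12 × log₂(1/12) = 0.2987
  -1/12 × log₂(1/12) = 0.2987
  -1/12 × log₂(1/12) = 0.2987
  -1/12 × log₂(1/12) = 0.2987
  -1/12 × log₂(1/12) = 0.2987
H(X) = 3.5850 bits


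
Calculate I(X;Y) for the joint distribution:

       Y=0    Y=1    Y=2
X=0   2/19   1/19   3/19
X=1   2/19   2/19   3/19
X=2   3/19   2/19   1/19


H(X) = 1.5810, H(Y) = 1.5683, H(X,Y) = 3.0761
I(X;Y) = H(X) + H(Y) - H(X,Y) = 0.0732 bits


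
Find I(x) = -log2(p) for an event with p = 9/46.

Information content I(x) = -log₂(p(x))
I = -log₂(9/46) = -log₂(0.1957)
I = 2.3536 bits


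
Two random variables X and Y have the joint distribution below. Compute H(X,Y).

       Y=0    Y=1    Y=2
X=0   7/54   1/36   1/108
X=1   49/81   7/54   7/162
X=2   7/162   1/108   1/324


H(X,Y) = -Σ p(x,y) log₂ p(x,y)
  p(0,0)=7/54: -0.1296 × log₂(0.1296) = 0.3821
  p(0,1)=1/36: -0.0278 × log₂(0.0278) = 0.1436
  p(0,2)=1/108: -0.0093 × log₂(0.0093) = 0.0625
  p(1,0)=49/81: -0.6049 × log₂(0.6049) = 0.4387
  p(1,1)=7/54: -0.1296 × log₂(0.1296) = 0.3821
  p(1,2)=7/162: -0.0432 × log₂(0.0432) = 0.1958
  p(2,0)=7/162: -0.0432 × log₂(0.0432) = 0.1958
  p(2,1)=1/108: -0.0093 × log₂(0.0093) = 0.0625
  p(2,2)=1/324: -0.0031 × log₂(0.0031) = 0.0257
H(X,Y) = 1.8890 bits


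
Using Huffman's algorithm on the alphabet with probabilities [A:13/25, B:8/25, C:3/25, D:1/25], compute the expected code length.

Huffman tree construction:
Combine smallest probabilities repeatedly
Resulting codes:
  A: 1 (length 1)
  B: 01 (length 2)
  C: 001 (length 3)
  D: 000 (length 3)
Average length = Σ p(s) × length(s) = 1.6400 bits


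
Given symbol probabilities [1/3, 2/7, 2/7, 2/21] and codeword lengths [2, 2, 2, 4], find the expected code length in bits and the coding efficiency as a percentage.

Average length L = Σ p_i × l_i = 2.1905 bits
Entropy H = 1.8842 bits
Efficiency η = H/L × 100% = 86.02%


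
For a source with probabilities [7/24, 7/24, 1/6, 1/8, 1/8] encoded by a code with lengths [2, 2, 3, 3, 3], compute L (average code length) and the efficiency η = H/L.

Average length L = Σ p_i × l_i = 2.4167 bits
Entropy H = 2.2178 bits
Efficiency η = H/L × 100% = 91.77%


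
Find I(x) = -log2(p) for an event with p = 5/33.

Information content I(x) = -log₂(p(x))
I = -log₂(5/33) = -log₂(0.1515)
I = 2.7225 bits


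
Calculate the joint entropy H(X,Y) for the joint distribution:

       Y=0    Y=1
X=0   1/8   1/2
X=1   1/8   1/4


H(X,Y) = -Σ p(x,y) log₂ p(x,y)
  p(0,0)=1/8: -0.1250 × log₂(0.1250) = 0.3750
  p(0,1)=1/2: -0.5000 × log₂(0.5000) = 0.5000
  p(1,0)=1/8: -0.1250 × log₂(0.1250) = 0.3750
  p(1,1)=1/4: -0.2500 × log₂(0.2500) = 0.5000
H(X,Y) = 1.7500 bits


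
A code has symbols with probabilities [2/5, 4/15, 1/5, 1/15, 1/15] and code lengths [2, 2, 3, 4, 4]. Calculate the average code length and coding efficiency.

Average length L = Σ p_i × l_i = 2.4667 bits
Entropy H = 2.0226 bits
Efficiency η = H/L × 100% = 82.00%


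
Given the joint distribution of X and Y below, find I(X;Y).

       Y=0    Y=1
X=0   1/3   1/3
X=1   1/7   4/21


H(X) = 0.9183, H(Y) = 0.9984, H(X,Y) = 1.9134
I(X;Y) = H(X) + H(Y) - H(X,Y) = 0.0033 bits


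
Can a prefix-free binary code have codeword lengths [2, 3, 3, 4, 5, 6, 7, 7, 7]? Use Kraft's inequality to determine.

Kraft inequality: Σ 2^(-l_i) ≤ 1 for prefix-free code
Calculating: 2^(-2) + 2^(-3) + 2^(-3) + 2^(-4) + 2^(-5) + 2^(-6) + 2^(-7) + 2^(-7) + 2^(-7)
= 0.25 + 0.125 + 0.125 + 0.0625 + 0.03125 + 0.015625 + 0.0078125 + 0.0078125 + 0.0078125
= 0.6328
Since 0.6328 ≤ 1, prefix-free code exists


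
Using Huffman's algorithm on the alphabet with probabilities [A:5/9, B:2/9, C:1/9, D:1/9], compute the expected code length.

Huffman tree construction:
Combine smallest probabilities repeatedly
Resulting codes:
  A: 1 (length 1)
  B: 00 (length 2)
  C: 010 (length 3)
  D: 011 (length 3)
Average length = Σ p(s) × length(s) = 1.6667 bits


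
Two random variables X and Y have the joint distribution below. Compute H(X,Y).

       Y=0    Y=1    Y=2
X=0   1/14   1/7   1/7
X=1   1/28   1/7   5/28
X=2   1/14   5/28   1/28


H(X,Y) = -Σ p(x,y) log₂ p(x,y)
  p(0,0)=1/14: -0.0714 × log₂(0.0714) = 0.2720
  p(0,1)=1/7: -0.1429 × log₂(0.1429) = 0.4011
  p(0,2)=1/7: -0.1429 × log₂(0.1429) = 0.4011
  p(1,0)=1/28: -0.0357 × log₂(0.0357) = 0.1717
  p(1,1)=1/7: -0.1429 × log₂(0.1429) = 0.4011
  p(1,2)=5/28: -0.1786 × log₂(0.1786) = 0.4438
  p(2,0)=1/14: -0.0714 × log₂(0.0714) = 0.2720
  p(2,1)=5/28: -0.1786 × log₂(0.1786) = 0.4438
  p(2,2)=1/28: -0.0357 × log₂(0.0357) = 0.1717
H(X,Y) = 2.9781 bits


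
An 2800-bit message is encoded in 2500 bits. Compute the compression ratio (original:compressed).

Compression ratio = Original / Compressed
= 2800 / 2500 = 1.12:1


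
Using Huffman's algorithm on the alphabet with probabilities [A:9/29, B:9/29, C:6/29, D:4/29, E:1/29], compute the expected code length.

Huffman tree construction:
Combine smallest probabilities repeatedly
Resulting codes:
  A: 10 (length 2)
  B: 11 (length 2)
  C: 01 (length 2)
  D: 001 (length 3)
  E: 000 (length 3)
Average length = Σ p(s) × length(s) = 2.1724 bits


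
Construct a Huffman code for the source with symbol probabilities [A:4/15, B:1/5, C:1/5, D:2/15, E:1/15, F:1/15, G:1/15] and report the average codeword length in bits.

Huffman tree construction:
Combine smallest probabilities repeatedly
Resulting codes:
  A: 10 (length 2)
  B: 111 (length 3)
  C: 00 (length 2)
  D: 011 (length 3)
  E: 1100 (length 4)
  F: 1101 (length 4)
  G: 010 (length 3)
Average length = Σ p(s) × length(s) = 2.6667 bits


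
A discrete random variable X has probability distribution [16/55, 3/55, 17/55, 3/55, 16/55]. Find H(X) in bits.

H(X) = -Σ p(x) log₂ p(x)
  -16/55 × log₂(16/55) = 0.5182
  -3/55 × log₂(3/55) = 0.2289
  -17/55 × log₂(17/55) = 0.5236
  -3/55 × log₂(3/55) = 0.2289
  -16/55 × log₂(16/55) = 0.5182
H(X) = 2.0178 bits


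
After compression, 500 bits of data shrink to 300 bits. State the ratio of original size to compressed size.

Compression ratio = Original / Compressed
= 500 / 300 = 1.67:1


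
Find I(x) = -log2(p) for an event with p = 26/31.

Information content I(x) = -log₂(p(x))
I = -log₂(26/31) = -log₂(0.8387)
I = 0.2538 bits


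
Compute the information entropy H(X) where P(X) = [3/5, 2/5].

H(X) = -Σ p(x) log₂ p(x)
  -3/5 × log₂(3/5) = 0.4422
  -2/5 × log₂(2/5) = 0.5288
H(X) = 0.9710 bits


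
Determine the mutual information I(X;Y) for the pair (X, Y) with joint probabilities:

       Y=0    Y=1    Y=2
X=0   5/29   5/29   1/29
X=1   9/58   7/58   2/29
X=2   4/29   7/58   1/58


H(X) = 1.5727, H(Y) = 1.4085, H(X,Y) = 2.9568
I(X;Y) = H(X) + H(Y) - H(X,Y) = 0.0244 bits
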